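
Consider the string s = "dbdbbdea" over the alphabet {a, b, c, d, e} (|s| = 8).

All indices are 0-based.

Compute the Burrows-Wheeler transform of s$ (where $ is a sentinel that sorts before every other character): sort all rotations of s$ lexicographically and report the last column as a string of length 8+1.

rank  rotation   last
    0  $dbdbbdea  a
    1  a$dbdbbde  e
    2  bbdea$dbd  d
    3  bdbbdea$d  d
    4  bdea$dbdb  b
    5  dbbdea$db  b
    6  dbdbbdea$  $
    7  dea$dbdbb  b
    8  ea$dbdbbd  d

aeddbb$bd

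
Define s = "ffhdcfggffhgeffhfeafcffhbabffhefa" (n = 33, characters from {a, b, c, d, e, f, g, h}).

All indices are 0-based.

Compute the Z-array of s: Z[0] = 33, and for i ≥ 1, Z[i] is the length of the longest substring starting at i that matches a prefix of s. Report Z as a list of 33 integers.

[33, 1, 0, 0, 0, 1, 0, 0, 3, 1, 0, 0, 0, 3, 1, 0, 1, 0, 0, 1, 0, 3, 1, 0, 0, 0, 0, 3, 1, 0, 0, 1, 0]

Z[0]=33
i=1: fresh scan; Z[1]=1 extend→box=[1,2)
i=2: fresh scan; Z[2]=0
i=3: fresh scan; Z[3]=0
i=4: fresh scan; Z[4]=0
i=5: fresh scan; Z[5]=1 extend→box=[5,6)
i=6: fresh scan; Z[6]=0
i=7: fresh scan; Z[7]=0
i=8: fresh scan; Z[8]=3 extend→box=[8,11)
i=9: min(r-i=2, Z[1]=1)=1; Z[9]=1
i=10: min(r-i=1, Z[2]=0)=0; Z[10]=0
i=11: fresh scan; Z[11]=0
i=12: fresh scan; Z[12]=0
i=13: fresh scan; Z[13]=3 extend→box=[13,16)
i=14: min(r-i=2, Z[1]=1)=1; Z[14]=1
i=15: min(r-i=1, Z[2]=0)=0; Z[15]=0
i=16: fresh scan; Z[16]=1 extend→box=[16,17)
i=17: fresh scan; Z[17]=0
i=18: fresh scan; Z[18]=0
i=19: fresh scan; Z[19]=1 extend→box=[19,20)
i=20: fresh scan; Z[20]=0
i=21: fresh scan; Z[21]=3 extend→box=[21,24)
i=22: min(r-i=2, Z[1]=1)=1; Z[22]=1
i=23: min(r-i=1, Z[2]=0)=0; Z[23]=0
i=24: fresh scan; Z[24]=0
i=25: fresh scan; Z[25]=0
i=26: fresh scan; Z[26]=0
i=27: fresh scan; Z[27]=3 extend→box=[27,30)
i=28: min(r-i=2, Z[1]=1)=1; Z[28]=1
i=29: min(r-i=1, Z[2]=0)=0; Z[29]=0
i=30: fresh scan; Z[30]=0
i=31: fresh scan; Z[31]=1 extend→box=[31,32)
i=32: fresh scan; Z[32]=0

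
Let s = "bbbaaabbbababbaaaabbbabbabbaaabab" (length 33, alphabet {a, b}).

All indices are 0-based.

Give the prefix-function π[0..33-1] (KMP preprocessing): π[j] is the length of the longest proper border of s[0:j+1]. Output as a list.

π[0] = 0
j=1 s[j]='b': π[1]=1 (border 'b')
j=2 s[j]='b': π[2]=2 (border 'bb')
j=3 s[j]='a': k: 2→1→0; π[3]=0 (border '')
j=4 s[j]='a': π[4]=0 (border '')
j=5 s[j]='a': π[5]=0 (border '')
j=6 s[j]='b': π[6]=1 (border 'b')
j=7 s[j]='b': π[7]=2 (border 'bb')
j=8 s[j]='b': π[8]=3 (border 'bbb')
j=9 s[j]='a': π[9]=4 (border 'bbba')
j=10 s[j]='b': k: 4→0; π[10]=1 (border 'b')
j=11 s[j]='a': k: 1→0; π[11]=0 (border '')
j=12 s[j]='b': π[12]=1 (border 'b')
j=13 s[j]='b': π[13]=2 (border 'bb')
j=14 s[j]='a': k: 2→1→0; π[14]=0 (border '')
j=15 s[j]='a': π[15]=0 (border '')
j=16 s[j]='a': π[16]=0 (border '')
j=17 s[j]='a': π[17]=0 (border '')
j=18 s[j]='b': π[18]=1 (border 'b')
j=19 s[j]='b': π[19]=2 (border 'bb')
j=20 s[j]='b': π[20]=3 (border 'bbb')
j=21 s[j]='a': π[21]=4 (border 'bbba')
j=22 s[j]='b': k: 4→0; π[22]=1 (border 'b')
j=23 s[j]='b': π[23]=2 (border 'bb')
j=24 s[j]='a': k: 2→1→0; π[24]=0 (border '')
j=25 s[j]='b': π[25]=1 (border 'b')
j=26 s[j]='b': π[26]=2 (border 'bb')
j=27 s[j]='a': k: 2→1→0; π[27]=0 (border '')
j=28 s[j]='a': π[28]=0 (border '')
j=29 s[j]='a': π[29]=0 (border '')
j=30 s[j]='b': π[30]=1 (border 'b')
j=31 s[j]='a': k: 1→0; π[31]=0 (border '')
j=32 s[j]='b': π[32]=1 (border 'b')

[0, 1, 2, 0, 0, 0, 1, 2, 3, 4, 1, 0, 1, 2, 0, 0, 0, 0, 1, 2, 3, 4, 1, 2, 0, 1, 2, 0, 0, 0, 1, 0, 1]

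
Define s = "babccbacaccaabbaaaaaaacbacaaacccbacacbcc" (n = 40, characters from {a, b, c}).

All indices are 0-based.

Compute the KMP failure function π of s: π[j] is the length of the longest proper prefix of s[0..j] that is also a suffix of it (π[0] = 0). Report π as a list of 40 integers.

[0, 0, 1, 0, 0, 1, 2, 0, 0, 0, 0, 0, 0, 1, 1, 2, 0, 0, 0, 0, 0, 0, 0, 1, 2, 0, 0, 0, 0, 0, 0, 0, 1, 2, 0, 0, 0, 1, 0, 0]

π[0] = 0
j=1 s[j]='a': π[1]=0 (border '')
j=2 s[j]='b': π[2]=1 (border 'b')
j=3 s[j]='c': k: 1→0; π[3]=0 (border '')
j=4 s[j]='c': π[4]=0 (border '')
j=5 s[j]='b': π[5]=1 (border 'b')
j=6 s[j]='a': π[6]=2 (border 'ba')
j=7 s[j]='c': k: 2→0; π[7]=0 (border '')
j=8 s[j]='a': π[8]=0 (border '')
j=9 s[j]='c': π[9]=0 (border '')
j=10 s[j]='c': π[10]=0 (border '')
j=11 s[j]='a': π[11]=0 (border '')
j=12 s[j]='a': π[12]=0 (border '')
j=13 s[j]='b': π[13]=1 (border 'b')
j=14 s[j]='b': k: 1→0; π[14]=1 (border 'b')
j=15 s[j]='a': π[15]=2 (border 'ba')
j=16 s[j]='a': k: 2→0; π[16]=0 (border '')
j=17 s[j]='a': π[17]=0 (border '')
j=18 s[j]='a': π[18]=0 (border '')
j=19 s[j]='a': π[19]=0 (border '')
j=20 s[j]='a': π[20]=0 (border '')
j=21 s[j]='a': π[21]=0 (border '')
j=22 s[j]='c': π[22]=0 (border '')
j=23 s[j]='b': π[23]=1 (border 'b')
j=24 s[j]='a': π[24]=2 (border 'ba')
j=25 s[j]='c': k: 2→0; π[25]=0 (border '')
j=26 s[j]='a': π[26]=0 (border '')
j=27 s[j]='a': π[27]=0 (border '')
j=28 s[j]='a': π[28]=0 (border '')
j=29 s[j]='c': π[29]=0 (border '')
j=30 s[j]='c': π[30]=0 (border '')
j=31 s[j]='c': π[31]=0 (border '')
j=32 s[j]='b': π[32]=1 (border 'b')
j=33 s[j]='a': π[33]=2 (border 'ba')
j=34 s[j]='c': k: 2→0; π[34]=0 (border '')
j=35 s[j]='a': π[35]=0 (border '')
j=36 s[j]='c': π[36]=0 (border '')
j=37 s[j]='b': π[37]=1 (border 'b')
j=38 s[j]='c': k: 1→0; π[38]=0 (border '')
j=39 s[j]='c': π[39]=0 (border '')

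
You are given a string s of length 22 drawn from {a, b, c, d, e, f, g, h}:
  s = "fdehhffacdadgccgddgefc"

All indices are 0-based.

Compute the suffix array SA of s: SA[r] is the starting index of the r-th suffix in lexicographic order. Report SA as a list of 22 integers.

[7, 10, 21, 13, 8, 14, 9, 16, 1, 11, 17, 19, 2, 6, 20, 0, 5, 12, 15, 18, 4, 3]

rank→(start, suffix):
  0 → (7, 'acdadgccgddgefc')
  1 → (10, 'adgccgddgefc')
  2 → (21, 'c')
  3 → (13, 'ccgddgefc')
  4 → (8, 'cdadgccgddgefc')
  5 → (14, 'cgddgefc')
  6 → (9, 'dadgccgddgefc')
  7 → (16, 'ddgefc')
  8 → (1, 'dehhffacdadgccgddgefc')
  9 → (11, 'dgccgddgefc')
  10 → (17, 'dgefc')
  11 → (19, 'efc')
  12 → (2, 'ehhffacdadgccgddgefc')
  13 → (6, 'facdadgccgddgefc')
  14 → (20, 'fc')
  15 → (0, 'fdehhffacdadgccgddgefc')
  16 → (5, 'ffacdadgccgddgefc')
  17 → (12, 'gccgddgefc')
  18 → (15, 'gddgefc')
  19 → (18, 'gefc')
  20 → (4, 'hffacdadgccgddgefc')
  21 → (3, 'hhffacdadgccgddgefc')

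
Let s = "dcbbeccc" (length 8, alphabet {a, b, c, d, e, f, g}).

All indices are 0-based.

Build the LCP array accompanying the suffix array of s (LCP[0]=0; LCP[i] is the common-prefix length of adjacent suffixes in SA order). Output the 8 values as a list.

sorted suffixes:
  #0 SA[0]=2  'bbeccc'
  #1 SA[1]=3  'beccc'
  #2 SA[2]=7  'c'
  #3 SA[3]=1  'cbbeccc'
  #4 SA[4]=6  'cc'
  #5 SA[5]=5  'ccc'
  #6 SA[6]=0  'dcbbeccc'
  #7 SA[7]=4  'eccc'

SA = [2, 3, 7, 1, 6, 5, 0, 4]
rank  pair      lcp
   1  s[2:],s[3:]  1  'b'
   2  s[3:],s[7:]  0  ''
   3  s[7:],s[1:]  1  'c'
   4  s[1:],s[6:]  1  'c'
   5  s[6:],s[5:]  2  'cc'
   6  s[5:],s[0:]  0  ''
   7  s[0:],s[4:]  0  ''

[0, 1, 0, 1, 1, 2, 0, 0]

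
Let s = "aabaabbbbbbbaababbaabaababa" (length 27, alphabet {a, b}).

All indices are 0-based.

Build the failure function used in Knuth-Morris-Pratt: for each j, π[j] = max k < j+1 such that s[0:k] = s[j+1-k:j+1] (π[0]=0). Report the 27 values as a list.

[0, 1, 0, 1, 2, 3, 0, 0, 0, 0, 0, 0, 1, 2, 3, 4, 0, 0, 1, 2, 3, 4, 5, 6, 4, 0, 1]

π[0] = 0
j=1 s[j]='a': π[1]=1 (border 'a')
j=2 s[j]='b': k: 1→0; π[2]=0 (border '')
j=3 s[j]='a': π[3]=1 (border 'a')
j=4 s[j]='a': π[4]=2 (border 'aa')
j=5 s[j]='b': π[5]=3 (border 'aab')
j=6 s[j]='b': k: 3→0; π[6]=0 (border '')
j=7 s[j]='b': π[7]=0 (border '')
j=8 s[j]='b': π[8]=0 (border '')
j=9 s[j]='b': π[9]=0 (border '')
j=10 s[j]='b': π[10]=0 (border '')
j=11 s[j]='b': π[11]=0 (border '')
j=12 s[j]='a': π[12]=1 (border 'a')
j=13 s[j]='a': π[13]=2 (border 'aa')
j=14 s[j]='b': π[14]=3 (border 'aab')
j=15 s[j]='a': π[15]=4 (border 'aaba')
j=16 s[j]='b': k: 4→1→0; π[16]=0 (border '')
j=17 s[j]='b': π[17]=0 (border '')
j=18 s[j]='a': π[18]=1 (border 'a')
j=19 s[j]='a': π[19]=2 (border 'aa')
j=20 s[j]='b': π[20]=3 (border 'aab')
j=21 s[j]='a': π[21]=4 (border 'aaba')
j=22 s[j]='a': π[22]=5 (border 'aabaa')
j=23 s[j]='b': π[23]=6 (border 'aabaab')
j=24 s[j]='a': k: 6→3; π[24]=4 (border 'aaba')
j=25 s[j]='b': k: 4→1→0; π[25]=0 (border '')
j=26 s[j]='a': π[26]=1 (border 'a')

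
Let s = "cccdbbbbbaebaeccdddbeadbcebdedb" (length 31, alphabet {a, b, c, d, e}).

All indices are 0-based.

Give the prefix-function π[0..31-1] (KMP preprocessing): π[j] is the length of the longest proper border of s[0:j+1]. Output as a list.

π[0] = 0
j=1 s[j]='c': π[1]=1 (border 'c')
j=2 s[j]='c': π[2]=2 (border 'cc')
j=3 s[j]='d': k: 2→1→0; π[3]=0 (border '')
j=4 s[j]='b': π[4]=0 (border '')
j=5 s[j]='b': π[5]=0 (border '')
j=6 s[j]='b': π[6]=0 (border '')
j=7 s[j]='b': π[7]=0 (border '')
j=8 s[j]='b': π[8]=0 (border '')
j=9 s[j]='a': π[9]=0 (border '')
j=10 s[j]='e': π[10]=0 (border '')
j=11 s[j]='b': π[11]=0 (border '')
j=12 s[j]='a': π[12]=0 (border '')
j=13 s[j]='e': π[13]=0 (border '')
j=14 s[j]='c': π[14]=1 (border 'c')
j=15 s[j]='c': π[15]=2 (border 'cc')
j=16 s[j]='d': k: 2→1→0; π[16]=0 (border '')
j=17 s[j]='d': π[17]=0 (border '')
j=18 s[j]='d': π[18]=0 (border '')
j=19 s[j]='b': π[19]=0 (border '')
j=20 s[j]='e': π[20]=0 (border '')
j=21 s[j]='a': π[21]=0 (border '')
j=22 s[j]='d': π[22]=0 (border '')
j=23 s[j]='b': π[23]=0 (border '')
j=24 s[j]='c': π[24]=1 (border 'c')
j=25 s[j]='e': k: 1→0; π[25]=0 (border '')
j=26 s[j]='b': π[26]=0 (border '')
j=27 s[j]='d': π[27]=0 (border '')
j=28 s[j]='e': π[28]=0 (border '')
j=29 s[j]='d': π[29]=0 (border '')
j=30 s[j]='b': π[30]=0 (border '')

[0, 1, 2, 0, 0, 0, 0, 0, 0, 0, 0, 0, 0, 0, 1, 2, 0, 0, 0, 0, 0, 0, 0, 0, 1, 0, 0, 0, 0, 0, 0]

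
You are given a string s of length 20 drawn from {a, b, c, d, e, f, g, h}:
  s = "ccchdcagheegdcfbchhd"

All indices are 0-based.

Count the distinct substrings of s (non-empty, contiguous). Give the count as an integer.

194

rank→(start, suffix):
  0 → (6, 'agheegdcfbchhd')
  1 → (15, 'bchhd')
  2 → (5, 'cagheegdcfbchhd')
  3 → (0, 'ccchdcagheegdcfbchhd')
  4 → (1, 'cchdcagheegdcfbchhd')
  5 → (13, 'cfbchhd')
  6 → (2, 'chdcagheegdcfbchhd')
  7 → (16, 'chhd')
  8 → (19, 'd')
  9 → (4, 'dcagheegdcfbchhd')
  10 → (12, 'dcfbchhd')
  11 → (9, 'eegdcfbchhd')
  12 → (10, 'egdcfbchhd')
  13 → (14, 'fbchhd')
  14 → (11, 'gdcfbchhd')
  15 → (7, 'gheegdcfbchhd')
  16 → (18, 'hd')
  17 → (3, 'hdcagheegdcfbchhd')
  18 → (8, 'heegdcfbchhd')
  19 → (17, 'hhd')

SA = [6, 15, 5, 0, 1, 13, 2, 16, 19, 4, 12, 9, 10, 14, 11, 7, 18, 3, 8, 17]
i: (SA[i-1],SA[i]) lcp shared
  1: (6,15) 0 ''
  2: (15,5) 0 ''
  3: (5,0) 1 'c'
  4: (0,1) 2 'cc'
  5: (1,13) 1 'c'
  6: (13,2) 1 'c'
  7: (2,16) 2 'ch'
  8: (16,19) 0 ''
  9: (19,4) 1 'd'
  10: (4,12) 2 'dc'
  11: (12,9) 0 ''
  12: (9,10) 1 'e'
  13: (10,14) 0 ''
  14: (14,11) 0 ''
  15: (11,7) 1 'g'
  16: (7,18) 0 ''
  17: (18,3) 2 'hd'
  18: (3,8) 1 'h'
  19: (8,17) 1 'h'

n(n+1)/2 = 20·21/2 = 210
Σ LCP = 0 + 0 + 0 + 1 + 2 + 1 + 1 + 2 + 0 + 1 + 2 + 0 + 1 + 0 + 0 + 1 + 0 + 2 + 1 + 1 = 16
distinct = 210 − 16 = 194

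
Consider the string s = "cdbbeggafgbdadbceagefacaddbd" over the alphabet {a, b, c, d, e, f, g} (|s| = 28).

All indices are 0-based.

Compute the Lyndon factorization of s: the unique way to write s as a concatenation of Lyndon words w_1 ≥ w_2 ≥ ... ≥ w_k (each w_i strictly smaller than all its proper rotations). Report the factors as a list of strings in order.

emit factor 1: 'cd' (i=0, period=2)
emit factor 2: 'bbegg' (i=2, period=5)
emit factor 3: 'afgbd' (i=7, period=5)
emit factor 4: 'adbceagef' (i=12, period=9)
emit factor 5: 'acaddbd' (i=21, period=7)

["cd", "bbegg", "afgbd", "adbceagef", "acaddbd"]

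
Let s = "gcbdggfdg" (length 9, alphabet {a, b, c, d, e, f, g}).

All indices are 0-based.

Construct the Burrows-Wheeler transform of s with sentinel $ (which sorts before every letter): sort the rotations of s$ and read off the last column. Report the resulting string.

gcgfbgd$gd

rank  rotation    last
    0  $gcbdggfdg  g
    1  bdggfdg$gc  c
    2  cbdggfdg$g  g
    3  dg$gcbdggf  f
    4  dggfdg$gcb  b
    5  fdg$gcbdgg  g
    6  g$gcbdggfd  d
    7  gcbdggfdg$  $
    8  gfdg$gcbdg  g
    9  ggfdg$gcbd  d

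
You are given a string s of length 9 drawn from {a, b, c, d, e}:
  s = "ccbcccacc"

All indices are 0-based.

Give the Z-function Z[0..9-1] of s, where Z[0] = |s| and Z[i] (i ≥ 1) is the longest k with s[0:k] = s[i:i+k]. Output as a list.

Z[0]=9
i=1: i≥r, start 0; Z[1]=1 extend→box=[1,2)
i=2: i≥r, start 0; Z[2]=0
i=3: i≥r, start 0; Z[3]=2 extend→box=[3,5)
i=4: min(r-i=1, Z[1]=1)=1; Z[4]=2 extend→box=[4,6)
i=5: min(r-i=1, Z[1]=1)=1; Z[5]=1
i=6: i≥r, start 0; Z[6]=0
i=7: i≥r, start 0; Z[7]=2 extend→box=[7,9)
i=8: min(r-i=1, Z[1]=1)=1; Z[8]=1

[9, 1, 0, 2, 2, 1, 0, 2, 1]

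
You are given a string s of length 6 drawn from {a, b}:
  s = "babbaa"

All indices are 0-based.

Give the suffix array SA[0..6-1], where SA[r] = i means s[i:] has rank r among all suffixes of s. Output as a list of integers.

[5, 4, 1, 3, 0, 2]

rank→(start, suffix):
  0 → (5, 'a')
  1 → (4, 'aa')
  2 → (1, 'abbaa')
  3 → (3, 'baa')
  4 → (0, 'babbaa')
  5 → (2, 'bbaa')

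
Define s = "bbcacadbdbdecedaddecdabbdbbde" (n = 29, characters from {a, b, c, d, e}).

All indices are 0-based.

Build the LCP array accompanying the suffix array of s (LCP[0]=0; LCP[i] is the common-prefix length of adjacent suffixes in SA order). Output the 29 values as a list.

[0, 1, 1, 2, 0, 2, 3, 1, 1, 3, 2, 3, 0, 2, 1, 1, 0, 2, 1, 2, 3, 1, 1, 2, 3, 0, 1, 2, 1]

sorted suffixes:
  #0 SA[0]=21  'abbdbbde'
  #1 SA[1]=3  'acadbdbdecedaddecdabbdbbde'
  #2 SA[2]=5  'adbdbdecedaddecdabbdbbde'
  #3 SA[3]=15  'addecdabbdbbde'
  #4 SA[4]=0  'bbcacadbdbdecedaddecdabbdbbde'
  #5 SA[5]=22  'bbdbbde'
  #6 SA[6]=25  'bbde'
  #7 SA[7]=1  'bcacadbdbdecedaddecdabbdbbde'
  #8 SA[8]=23  'bdbbde'
  #9 SA[9]=7  'bdbdecedaddecdabbdbbde'
  #10 SA[10]=26  'bde'
  #11 SA[11]=9  'bdecedaddecdabbdbbde'
  #12 SA[12]=2  'cacadbdbdecedaddecdabbdbbde'
  #13 SA[13]=4  'cadbdbdecedaddecdabbdbbde'
  #14 SA[14]=19  'cdabbdbbde'
  #15 SA[15]=12  'cedaddecdabbdbbde'
  #16 SA[16]=20  'dabbdbbde'
  #17 SA[17]=14  'daddecdabbdbbde'
  #18 SA[18]=24  'dbbde'
  #19 SA[19]=6  'dbdbdecedaddecdabbdbbde'
  #20 SA[20]=8  'dbdecedaddecdabbdbbde'
  #21 SA[21]=16  'ddecdabbdbbde'
  #22 SA[22]=27  'de'
  #23 SA[23]=17  'decdabbdbbde'
  #24 SA[24]=10  'decedaddecdabbdbbde'
  #25 SA[25]=28  'e'
  #26 SA[26]=18  'ecdabbdbbde'
  #27 SA[27]=11  'ecedaddecdabbdbbde'
  #28 SA[28]=13  'edaddecdabbdbbde'

SA = [21, 3, 5, 15, 0, 22, 25, 1, 23, 7, 26, 9, 2, 4, 19, 12, 20, 14, 24, 6, 8, 16, 27, 17, 10, 28, 18, 11, 13]
rank  pair      lcp
   1  s[21:],s[3:]  1  'a'
   2  s[3:],s[5:]  1  'a'
   3  s[5:],s[15:]  2  'ad'
   4  s[15:],s[0:]  0  ''
   5  s[0:],s[22:]  2  'bb'
   6  s[22:],s[25:]  3  'bbd'
   7  s[25:],s[1:]  1  'b'
   8  s[1:],s[23:]  1  'b'
   9  s[23:],s[7:]  3  'bdb'
  10  s[7:],s[26:]  2  'bd'
  11  s[26:],s[9:]  3  'bde'
  12  s[9:],s[2:]  0  ''
  13  s[2:],s[4:]  2  'ca'
  14  s[4:],s[19:]  1  'c'
  15  s[19:],s[12:]  1  'c'
  16  s[12:],s[20:]  0  ''
  17  s[20:],s[14:]  2  'da'
  18  s[14:],s[24:]  1  'd'
  19  s[24:],s[6:]  2  'db'
  20  s[6:],s[8:]  3  'dbd'
  21  s[8:],s[16:]  1  'd'
  22  s[16:],s[27:]  1  'd'
  23  s[27:],s[17:]  2  'de'
  24  s[17:],s[10:]  3  'dec'
  25  s[10:],s[28:]  0  ''
  26  s[28:],s[18:]  1  'e'
  27  s[18:],s[11:]  2  'ec'
  28  s[11:],s[13:]  1  'e'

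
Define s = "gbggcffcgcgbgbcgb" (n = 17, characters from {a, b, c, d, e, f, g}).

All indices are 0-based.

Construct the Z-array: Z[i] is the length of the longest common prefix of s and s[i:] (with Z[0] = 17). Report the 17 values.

Z[0]=17
i=1: fresh scan; Z[1]=0
i=2: fresh scan; Z[2]=1 scan→box=[2,3)
i=3: fresh scan; Z[3]=1 scan→box=[3,4)
i=4: fresh scan; Z[4]=0
i=5: fresh scan; Z[5]=0
i=6: fresh scan; Z[6]=0
i=7: fresh scan; Z[7]=0
i=8: fresh scan; Z[8]=1 scan→box=[8,9)
i=9: fresh scan; Z[9]=0
i=10: fresh scan; Z[10]=3 scan→box=[10,13)
i=11: min(r-i=2, Z[1]=0)=0; Z[11]=0
i=12: min(r-i=1, Z[2]=1)=1; Z[12]=2 scan→box=[12,14)
i=13: min(r-i=1, Z[1]=0)=0; Z[13]=0
i=14: fresh scan; Z[14]=0
i=15: fresh scan; Z[15]=2 scan→box=[15,17)
i=16: min(r-i=1, Z[1]=0)=0; Z[16]=0

[17, 0, 1, 1, 0, 0, 0, 0, 1, 0, 3, 0, 2, 0, 0, 2, 0]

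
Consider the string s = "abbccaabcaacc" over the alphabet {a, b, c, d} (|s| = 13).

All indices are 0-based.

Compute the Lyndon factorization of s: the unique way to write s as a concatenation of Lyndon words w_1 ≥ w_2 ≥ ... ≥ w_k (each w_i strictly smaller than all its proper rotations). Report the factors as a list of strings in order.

["abbcc", "aabcaacc"]

emit factor 1: 'abbcc' (i=0, period=5)
emit factor 2: 'aabcaacc' (i=5, period=8)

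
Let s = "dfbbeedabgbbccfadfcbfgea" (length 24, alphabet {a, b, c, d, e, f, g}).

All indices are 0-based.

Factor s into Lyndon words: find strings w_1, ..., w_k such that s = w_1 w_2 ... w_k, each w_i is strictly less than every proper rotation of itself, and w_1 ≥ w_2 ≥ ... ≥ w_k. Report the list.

emit factor 1: 'df' (i=0, period=2)
emit factor 2: 'bbeed' (i=2, period=5)
emit factor 3: 'abgbbccfadfcbfge' (i=7, period=16)
emit factor 4: 'a' (i=23, period=1)

["df", "bbeed", "abgbbccfadfcbfge", "a"]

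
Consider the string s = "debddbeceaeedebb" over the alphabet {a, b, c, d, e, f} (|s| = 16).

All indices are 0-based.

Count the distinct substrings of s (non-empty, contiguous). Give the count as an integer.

122

rank→(start, suffix):
  0 → (9, 'aeedebb')
  1 → (15, 'b')
  2 → (14, 'bb')
  3 → (2, 'bddbeceaeedebb')
  4 → (5, 'beceaeedebb')
  5 → (7, 'ceaeedebb')
  6 → (4, 'dbeceaeedebb')
  7 → (3, 'ddbeceaeedebb')
  8 → (12, 'debb')
  9 → (0, 'debddbeceaeedebb')
  10 → (8, 'eaeedebb')
  11 → (13, 'ebb')
  12 → (1, 'ebddbeceaeedebb')
  13 → (6, 'eceaeedebb')
  14 → (11, 'edebb')
  15 → (10, 'eedebb')

SA = [9, 15, 14, 2, 5, 7, 4, 3, 12, 0, 8, 13, 1, 6, 11, 10]
rank  pair      lcp
   1  s[9:],s[15:]  0  ''
   2  s[15:],s[14:]  1  'b'
   3  s[14:],s[2:]  1  'b'
   4  s[2:],s[5:]  1  'b'
   5  s[5:],s[7:]  0  ''
   6  s[7:],s[4:]  0  ''
   7  s[4:],s[3:]  1  'd'
   8  s[3:],s[12:]  1  'd'
   9  s[12:],s[0:]  3  'deb'
  10  s[0:],s[8:]  0  ''
  11  s[8:],s[13:]  1  'e'
  12  s[13:],s[1:]  2  'eb'
  13  s[1:],s[6:]  1  'e'
  14  s[6:],s[11:]  1  'e'
  15  s[11:],s[10:]  1  'e'

n(n+1)/2 = 16·17/2 = 136
Σ LCP = 0 + 0 + 1 + 1 + 1 + 0 + 0 + 1 + 1 + 3 + 0 + 1 + 2 + 1 + 1 + 1 = 14
distinct = 136 − 14 = 122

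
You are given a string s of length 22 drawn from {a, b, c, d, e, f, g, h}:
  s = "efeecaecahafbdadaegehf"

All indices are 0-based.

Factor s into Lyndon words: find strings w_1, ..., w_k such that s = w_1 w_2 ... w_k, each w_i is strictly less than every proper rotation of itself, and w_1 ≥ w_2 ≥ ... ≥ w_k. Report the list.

emit factor 1: 'ef' (i=0, period=2)
emit factor 2: 'e' (i=2, period=1)
emit factor 3: 'e' (i=3, period=1)
emit factor 4: 'c' (i=4, period=1)
emit factor 5: 'aecahafbd' (i=5, period=9)
emit factor 6: 'adaegehf' (i=14, period=8)

["ef", "e", "e", "c", "aecahafbd", "adaegehf"]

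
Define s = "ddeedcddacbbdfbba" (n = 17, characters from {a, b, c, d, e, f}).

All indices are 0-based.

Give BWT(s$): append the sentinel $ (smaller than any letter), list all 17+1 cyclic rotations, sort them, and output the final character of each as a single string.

abdbfcbaddec$dbedd

rank  rotation            last
    0  $ddeedcddacbbdfbba  a
    1  a$ddeedcddacbbdfbb  b
    2  acbbdfbba$ddeedcdd  d
    3  ba$ddeedcddacbbdfb  b
    4  bba$ddeedcddacbbdf  f
    5  bbdfbba$ddeedcddac  c
    6  bdfbba$ddeedcddacb  b
    7  cbbdfbba$ddeedcdda  a
    8  cddacbbdfbba$ddeed  d
    9  dacbbdfbba$ddeedcd  d
   10  dcddacbbdfbba$ddee  e
   11  ddacbbdfbba$ddeedc  c
   12  ddeedcddacbbdfbba$  $
   13  deedcddacbbdfbba$d  d
   14  dfbba$ddeedcddacbb  b
   15  edcddacbbdfbba$dde  e
   16  eedcddacbbdfbba$dd  d
   17  fbba$ddeedcddacbbd  d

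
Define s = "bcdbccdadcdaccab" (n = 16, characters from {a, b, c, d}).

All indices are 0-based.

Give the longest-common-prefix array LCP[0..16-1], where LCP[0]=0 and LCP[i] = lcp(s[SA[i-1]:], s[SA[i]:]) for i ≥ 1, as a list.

rank | idx | suffix
   0 |  14 | ab
   1 |  11 | accab
   2 |   7 | adcdaccab
   3 |  15 | b
   4 |   3 | bccdadcdaccab
   5 |   0 | bcdbccdadcdaccab
   6 |  13 | cab
   7 |  12 | ccab
   8 |   4 | ccdadcdaccab
   9 |   9 | cdaccab
  10 |   5 | cdadcdaccab
  11 |   1 | cdbccdadcdaccab
  12 |  10 | daccab
  13 |   6 | dadcdaccab
  14 |   2 | dbccdadcdaccab
  15 |   8 | dcdaccab

SA = [14, 11, 7, 15, 3, 0, 13, 12, 4, 9, 5, 1, 10, 6, 2, 8]
rank  pair      lcp
   1  s[14:],s[11:]  1  'a'
   2  s[11:],s[7:]  1  'a'
   3  s[7:],s[15:]  0  ''
   4  s[15:],s[3:]  1  'b'
   5  s[3:],s[0:]  2  'bc'
   6  s[0:],s[13:]  0  ''
   7  s[13:],s[12:]  1  'c'
   8  s[12:],s[4:]  2  'cc'
   9  s[4:],s[9:]  1  'c'
  10  s[9:],s[5:]  3  'cda'
  11  s[5:],s[1:]  2  'cd'
  12  s[1:],s[10:]  0  ''
  13  s[10:],s[6:]  2  'da'
  14  s[6:],s[2:]  1  'd'
  15  s[2:],s[8:]  1  'd'

[0, 1, 1, 0, 1, 2, 0, 1, 2, 1, 3, 2, 0, 2, 1, 1]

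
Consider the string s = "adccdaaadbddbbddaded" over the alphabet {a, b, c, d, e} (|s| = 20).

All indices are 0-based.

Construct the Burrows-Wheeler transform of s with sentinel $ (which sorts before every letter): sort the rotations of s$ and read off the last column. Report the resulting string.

rank  rotation               last
    0  $adccdaaadbddbbddaded  d
    1  aaadbddbbddaded$adccd  d
    2  aadbddbbddaded$adccda  a
    3  adbddbbddaded$adccdaa  a
    4  adccdaaadbddbbddaded$  $
    5  aded$adccdaaadbddbbdd  d
    6  bbddaded$adccdaaadbdd  d
    7  bddaded$adccdaaadbddb  b
    8  bddbbddaded$adccdaaad  d
    9  ccdaaadbddbbddaded$ad  d
   10  cdaaadbddbbddaded$adc  c
   11  d$adccdaaadbddbbddade  e
   12  daaadbddbbddaded$adcc  c
   13  daded$adccdaaadbddbbd  d
   14  dbbddaded$adccdaaadbd  d
   15  dbddbbddaded$adccdaaa  a
   16  dccdaaadbddbbddaded$a  a
   17  ddaded$adccdaaadbddbb  b
   18  ddbbddaded$adccdaaadb  b
   19  ded$adccdaaadbddbbdda  a
   20  ed$adccdaaadbddbbddad  d

ddaa$ddbddcecddaabbad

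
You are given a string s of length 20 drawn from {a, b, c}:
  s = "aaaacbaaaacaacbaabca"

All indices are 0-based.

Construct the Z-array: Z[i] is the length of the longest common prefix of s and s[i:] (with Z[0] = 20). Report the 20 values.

[20, 3, 2, 1, 0, 0, 5, 3, 2, 1, 0, 2, 1, 0, 0, 2, 1, 0, 0, 1]

Z[0]=20
i=1: i≥r, start 0; Z[1]=3 extend→box=[1,4)
i=2: min(r-i=2, Z[1]=3)=2; Z[2]=2
i=3: min(r-i=1, Z[2]=2)=1; Z[3]=1
i=4: i≥r, start 0; Z[4]=0
i=5: i≥r, start 0; Z[5]=0
i=6: i≥r, start 0; Z[6]=5 extend→box=[6,11)
i=7: min(r-i=4, Z[1]=3)=3; Z[7]=3
i=8: min(r-i=3, Z[2]=2)=2; Z[8]=2
i=9: min(r-i=2, Z[3]=1)=1; Z[9]=1
i=10: min(r-i=1, Z[4]=0)=0; Z[10]=0
i=11: i≥r, start 0; Z[11]=2 extend→box=[11,13)
i=12: min(r-i=1, Z[1]=3)=1; Z[12]=1
i=13: i≥r, start 0; Z[13]=0
i=14: i≥r, start 0; Z[14]=0
i=15: i≥r, start 0; Z[15]=2 extend→box=[15,17)
i=16: min(r-i=1, Z[1]=3)=1; Z[16]=1
i=17: i≥r, start 0; Z[17]=0
i=18: i≥r, start 0; Z[18]=0
i=19: i≥r, start 0; Z[19]=1 extend→box=[19,20)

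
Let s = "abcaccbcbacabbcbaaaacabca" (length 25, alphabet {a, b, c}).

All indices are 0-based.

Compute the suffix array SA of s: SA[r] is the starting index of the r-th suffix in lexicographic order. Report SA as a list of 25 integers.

rank | idx | suffix
   0 |  24 | a
   1 |  16 | aaaacabca
   2 |  17 | aaacabca
   3 |  18 | aacabca
   4 |  11 | abbcbaaaacabca
   5 |  21 | abca
   6 |   0 | abcaccbcbacabbcbaaaacabca
   7 |   9 | acabbcbaaaacabca
   8 |  19 | acabca
   9 |   3 | accbcbacabbcbaaaacabca
  10 |  15 | baaaacabca
  11 |   8 | bacabbcbaaaacabca
  12 |  12 | bbcbaaaacabca
  13 |  22 | bca
  14 |   1 | bcaccbcbacabbcbaaaacabca
  15 |  13 | bcbaaaacabca
  16 |   6 | bcbacabbcbaaaacabca
  17 |  23 | ca
  18 |  10 | cabbcbaaaacabca
  19 |  20 | cabca
  20 |   2 | caccbcbacabbcbaaaacabca
  21 |  14 | cbaaaacabca
  22 |   7 | cbacabbcbaaaacabca
  23 |   5 | cbcbacabbcbaaaacabca
  24 |   4 | ccbcbacabbcbaaaacabca

[24, 16, 17, 18, 11, 21, 0, 9, 19, 3, 15, 8, 12, 22, 1, 13, 6, 23, 10, 20, 2, 14, 7, 5, 4]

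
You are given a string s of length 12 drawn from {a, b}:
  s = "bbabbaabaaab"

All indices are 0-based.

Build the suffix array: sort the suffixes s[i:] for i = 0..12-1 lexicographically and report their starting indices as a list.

sorted suffixes:
  #0 SA[0]=8  'aaab'
  #1 SA[1]=9  'aab'
  #2 SA[2]=5  'aabaaab'
  #3 SA[3]=10  'ab'
  #4 SA[4]=6  'abaaab'
  #5 SA[5]=2  'abbaabaaab'
  #6 SA[6]=11  'b'
  #7 SA[7]=7  'baaab'
  #8 SA[8]=4  'baabaaab'
  #9 SA[9]=1  'babbaabaaab'
  #10 SA[10]=3  'bbaabaaab'
  #11 SA[11]=0  'bbabbaabaaab'

[8, 9, 5, 10, 6, 2, 11, 7, 4, 1, 3, 0]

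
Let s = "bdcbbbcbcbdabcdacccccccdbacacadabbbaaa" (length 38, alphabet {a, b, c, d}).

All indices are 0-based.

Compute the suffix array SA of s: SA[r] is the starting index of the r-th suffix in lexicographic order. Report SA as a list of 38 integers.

[37, 36, 35, 31, 11, 25, 27, 15, 29, 34, 24, 33, 32, 3, 4, 5, 7, 12, 9, 0, 26, 28, 2, 6, 8, 16, 17, 18, 19, 20, 21, 13, 22, 30, 10, 14, 23, 1]

rank | idx | suffix
   0 |  37 | a
   1 |  36 | aa
   2 |  35 | aaa
   3 |  31 | abbbaaa
   4 |  11 | abcdacccccccdbacacadabbbaaa
   5 |  25 | acacadabbbaaa
   6 |  27 | acadabbbaaa
   7 |  15 | acccccccdbacacadabbbaaa
   8 |  29 | adabbbaaa
   9 |  34 | baaa
  10 |  24 | bacacadabbbaaa
  11 |  33 | bbaaa
  12 |  32 | bbbaaa
  13 |   3 | bbbcbcbdabcdacccccccdbacacadabbbaaa
  14 |   4 | bbcbcbdabcdacccccccdbacacadabbbaaa
  15 |   5 | bcbcbdabcdacccccccdbacacadabbbaaa
  16 |   7 | bcbdabcdacccccccdbacacadabbbaaa
  17 |  12 | bcdacccccccdbacacadabbbaaa
  18 |   9 | bdabcdacccccccdbacacadabbbaaa
  19 |   0 | bdcbbbcbcbdabcdacccccccdbacacadabbbaaa
  20 |  26 | cacadabbbaaa
  21 |  28 | cadabbbaaa
  22 |   2 | cbbbcbcbdabcdacccccccdbacacadabbbaaa
  23 |   6 | cbcbdabcdacccccccdbacacadabbbaaa
  24 |   8 | cbdabcdacccccccdbacacadabbbaaa
  25 |  16 | cccccccdbacacadabbbaaa
  26 |  17 | ccccccdbacacadabbbaaa
  27 |  18 | cccccdbacacadabbbaaa
  28 |  19 | ccccdbacacadabbbaaa
  29 |  20 | cccdbacacadabbbaaa
  30 |  21 | ccdbacacadabbbaaa
  31 |  13 | cdacccccccdbacacadabbbaaa
  32 |  22 | cdbacacadabbbaaa
  33 |  30 | dabbbaaa
  34 |  10 | dabcdacccccccdbacacadabbbaaa
  35 |  14 | dacccccccdbacacadabbbaaa
  36 |  23 | dbacacadabbbaaa
  37 |   1 | dcbbbcbcbdabcdacccccccdbacacadabbbaaa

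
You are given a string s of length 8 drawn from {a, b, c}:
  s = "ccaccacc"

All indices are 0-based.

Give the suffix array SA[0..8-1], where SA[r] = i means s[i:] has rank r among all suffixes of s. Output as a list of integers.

sorted suffixes:
  #0 SA[0]=5  'acc'
  #1 SA[1]=2  'accacc'
  #2 SA[2]=7  'c'
  #3 SA[3]=4  'cacc'
  #4 SA[4]=1  'caccacc'
  #5 SA[5]=6  'cc'
  #6 SA[6]=3  'ccacc'
  #7 SA[7]=0  'ccaccacc'

[5, 2, 7, 4, 1, 6, 3, 0]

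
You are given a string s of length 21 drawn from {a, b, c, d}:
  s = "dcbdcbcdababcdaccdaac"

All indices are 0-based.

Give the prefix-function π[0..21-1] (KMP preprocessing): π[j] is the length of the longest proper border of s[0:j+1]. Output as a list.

π[0] = 0
j=1 s[j]='c': π[1]=0 (border '')
j=2 s[j]='b': π[2]=0 (border '')
j=3 s[j]='d': π[3]=1 (border 'd')
j=4 s[j]='c': π[4]=2 (border 'dc')
j=5 s[j]='b': π[5]=3 (border 'dcb')
j=6 s[j]='c': k: 3→0; π[6]=0 (border '')
j=7 s[j]='d': π[7]=1 (border 'd')
j=8 s[j]='a': k: 1→0; π[8]=0 (border '')
j=9 s[j]='b': π[9]=0 (border '')
j=10 s[j]='a': π[10]=0 (border '')
j=11 s[j]='b': π[11]=0 (border '')
j=12 s[j]='c': π[12]=0 (border '')
j=13 s[j]='d': π[13]=1 (border 'd')
j=14 s[j]='a': k: 1→0; π[14]=0 (border '')
j=15 s[j]='c': π[15]=0 (border '')
j=16 s[j]='c': π[16]=0 (border '')
j=17 s[j]='d': π[17]=1 (border 'd')
j=18 s[j]='a': k: 1→0; π[18]=0 (border '')
j=19 s[j]='a': π[19]=0 (border '')
j=20 s[j]='c': π[20]=0 (border '')

[0, 0, 0, 1, 2, 3, 0, 1, 0, 0, 0, 0, 0, 1, 0, 0, 0, 1, 0, 0, 0]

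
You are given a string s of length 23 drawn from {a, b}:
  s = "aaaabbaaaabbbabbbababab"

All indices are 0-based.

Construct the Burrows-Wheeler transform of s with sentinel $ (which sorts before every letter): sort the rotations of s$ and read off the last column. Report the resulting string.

b$baaaabbbabaabaabbabbaa

rank  rotation                  last
    0  $aaaabbaaaabbbabbbababab  b
    1  aaaabbaaaabbbabbbababab$  $
    2  aaaabbbabbbababab$aaaabb  b
    3  aaabbaaaabbbabbbababab$a  a
    4  aaabbbabbbababab$aaaabba  a
    5  aabbaaaabbbabbbababab$aa  a
    6  aabbbabbbababab$aaaabbaa  a
    7  ab$aaaabbaaaabbbabbbabab  b
    8  abab$aaaabbaaaabbbabbbab  b
    9  ababab$aaaabbaaaabbbabbb  b
   10  abbaaaabbbabbbababab$aaa  a
   11  abbbababab$aaaabbaaaabbb  b
   12  abbbabbbababab$aaaabbaaa  a
   13  b$aaaabbaaaabbbabbbababa  a
   14  baaaabbbabbbababab$aaaab  b
   15  bab$aaaabbaaaabbbabbbaba  a
   16  babab$aaaabbaaaabbbabbba  a
   17  bababab$aaaabbaaaabbbabb  b
   18  babbbababab$aaaabbaaaabb  b
   19  bbaaaabbbabbbababab$aaaa  a
   20  bbababab$aaaabbaaaabbbab  b
   21  bbabbbababab$aaaabbaaaab  b
   22  bbbababab$aaaabbaaaabbba  a
   23  bbbabbbababab$aaaabbaaaa  a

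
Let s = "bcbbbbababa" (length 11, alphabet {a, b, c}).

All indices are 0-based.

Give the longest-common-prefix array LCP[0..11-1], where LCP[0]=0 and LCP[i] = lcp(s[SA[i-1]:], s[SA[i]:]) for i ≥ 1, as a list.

[0, 1, 3, 0, 2, 4, 1, 2, 3, 1, 0]

rank→(start, suffix):
  0 → (10, 'a')
  1 → (8, 'aba')
  2 → (6, 'ababa')
  3 → (9, 'ba')
  4 → (7, 'baba')
  5 → (5, 'bababa')
  6 → (4, 'bbababa')
  7 → (3, 'bbbababa')
  8 → (2, 'bbbbababa')
  9 → (0, 'bcbbbbababa')
  10 → (1, 'cbbbbababa')

SA = [10, 8, 6, 9, 7, 5, 4, 3, 2, 0, 1]
[i] adj suffixes → lcp
  [1] 10/8 → 1 ('a')
  [2] 8/6 → 3 ('aba')
  [3] 6/9 → 0 ('')
  [4] 9/7 → 2 ('ba')
  [5] 7/5 → 4 ('baba')
  [6] 5/4 → 1 ('b')
  [7] 4/3 → 2 ('bb')
  [8] 3/2 → 3 ('bbb')
  [9] 2/0 → 1 ('b')
  [10] 0/1 → 0 ('')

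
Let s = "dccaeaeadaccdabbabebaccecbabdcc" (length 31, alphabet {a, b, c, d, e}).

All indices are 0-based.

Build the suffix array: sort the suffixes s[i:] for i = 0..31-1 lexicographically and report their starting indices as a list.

[13, 26, 16, 9, 20, 7, 5, 3, 25, 15, 19, 14, 27, 17, 30, 2, 24, 29, 1, 10, 21, 11, 22, 12, 8, 28, 0, 6, 4, 18, 23]

sorted suffixes:
  #0 SA[0]=13  'abbabebaccecbabdcc'
  #1 SA[1]=26  'abdcc'
  #2 SA[2]=16  'abebaccecbabdcc'
  #3 SA[3]=9  'accdabbabebaccecbabdcc'
  #4 SA[4]=20  'accecbabdcc'
  #5 SA[5]=7  'adaccdabbabebaccecbabdcc'
  #6 SA[6]=5  'aeadaccdabbabebaccecbabdcc'
  #7 SA[7]=3  'aeaeadaccdabbabebaccecbabdcc'
  #8 SA[8]=25  'babdcc'
  #9 SA[9]=15  'babebaccecbabdcc'
  #10 SA[10]=19  'baccecbabdcc'
  #11 SA[11]=14  'bbabebaccecbabdcc'
  #12 SA[12]=27  'bdcc'
  #13 SA[13]=17  'bebaccecbabdcc'
  #14 SA[14]=30  'c'
  #15 SA[15]=2  'caeaeadaccdabbabebaccecbabdcc'
  #16 SA[16]=24  'cbabdcc'
  #17 SA[17]=29  'cc'
  #18 SA[18]=1  'ccaeaeadaccdabbabebaccecbabdcc'
  #19 SA[19]=10  'ccdabbabebaccecbabdcc'
  #20 SA[20]=21  'ccecbabdcc'
  #21 SA[21]=11  'cdabbabebaccecbabdcc'
  #22 SA[22]=22  'cecbabdcc'
  #23 SA[23]=12  'dabbabebaccecbabdcc'
  #24 SA[24]=8  'daccdabbabebaccecbabdcc'
  #25 SA[25]=28  'dcc'
  #26 SA[26]=0  'dccaeaeadaccdabbabebaccecbabdcc'
  #27 SA[27]=6  'eadaccdabbabebaccecbabdcc'
  #28 SA[28]=4  'eaeadaccdabbabebaccecbabdcc'
  #29 SA[29]=18  'ebaccecbabdcc'
  #30 SA[30]=23  'ecbabdcc'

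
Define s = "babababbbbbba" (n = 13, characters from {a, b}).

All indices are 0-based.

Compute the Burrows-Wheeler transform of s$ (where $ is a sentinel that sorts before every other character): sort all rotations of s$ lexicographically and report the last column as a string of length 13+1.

rank  rotation        last
    0  $babababbbbbba  a
    1  a$babababbbbbb  b
    2  abababbbbbba$b  b
    3  ababbbbbba$bab  b
    4  abbbbbba$babab  b
    5  ba$babababbbbb  b
    6  babababbbbbba$  $
    7  bababbbbbba$ba  a
    8  babbbbbba$baba  a
    9  bba$babababbbb  b
   10  bbba$babababbb  b
   11  bbbba$babababb  b
   12  bbbbba$bababab  b
   13  bbbbbba$bababa  a

abbbbb$aabbbba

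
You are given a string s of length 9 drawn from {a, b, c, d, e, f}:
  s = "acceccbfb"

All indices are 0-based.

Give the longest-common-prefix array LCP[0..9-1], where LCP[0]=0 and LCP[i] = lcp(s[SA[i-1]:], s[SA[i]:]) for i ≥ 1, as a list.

[0, 0, 1, 0, 1, 2, 1, 0, 0]

sorted suffixes:
  #0 SA[0]=0  'acceccbfb'
  #1 SA[1]=8  'b'
  #2 SA[2]=6  'bfb'
  #3 SA[3]=5  'cbfb'
  #4 SA[4]=4  'ccbfb'
  #5 SA[5]=1  'cceccbfb'
  #6 SA[6]=2  'ceccbfb'
  #7 SA[7]=3  'eccbfb'
  #8 SA[8]=7  'fb'

SA = [0, 8, 6, 5, 4, 1, 2, 3, 7]
i: (SA[i-1],SA[i]) lcp shared
  1: (0,8) 0 ''
  2: (8,6) 1 'b'
  3: (6,5) 0 ''
  4: (5,4) 1 'c'
  5: (4,1) 2 'cc'
  6: (1,2) 1 'c'
  7: (2,3) 0 ''
  8: (3,7) 0 ''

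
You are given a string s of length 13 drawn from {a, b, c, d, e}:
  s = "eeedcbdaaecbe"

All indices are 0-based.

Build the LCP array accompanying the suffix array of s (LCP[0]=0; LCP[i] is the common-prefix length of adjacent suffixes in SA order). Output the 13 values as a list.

[0, 1, 0, 1, 0, 2, 0, 1, 0, 1, 1, 1, 2]

rank | idx | suffix
   0 |   7 | aaecbe
   1 |   8 | aecbe
   2 |   5 | bdaaecbe
   3 |  11 | be
   4 |   4 | cbdaaecbe
   5 |  10 | cbe
   6 |   6 | daaecbe
   7 |   3 | dcbdaaecbe
   8 |  12 | e
   9 |   9 | ecbe
  10 |   2 | edcbdaaecbe
  11 |   1 | eedcbdaaecbe
  12 |   0 | eeedcbdaaecbe

SA = [7, 8, 5, 11, 4, 10, 6, 3, 12, 9, 2, 1, 0]
rank  pair      lcp
   1  s[7:],s[8:]  1  'a'
   2  s[8:],s[5:]  0  ''
   3  s[5:],s[11:]  1  'b'
   4  s[11:],s[4:]  0  ''
   5  s[4:],s[10:]  2  'cb'
   6  s[10:],s[6:]  0  ''
   7  s[6:],s[3:]  1  'd'
   8  s[3:],s[12:]  0  ''
   9  s[12:],s[9:]  1  'e'
  10  s[9:],s[2:]  1  'e'
  11  s[2:],s[1:]  1  'e'
  12  s[1:],s[0:]  2  'ee'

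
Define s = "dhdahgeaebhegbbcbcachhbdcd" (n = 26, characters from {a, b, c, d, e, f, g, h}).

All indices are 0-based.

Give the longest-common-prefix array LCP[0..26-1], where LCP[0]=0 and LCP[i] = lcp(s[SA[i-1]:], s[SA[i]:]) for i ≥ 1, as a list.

sorted suffixes:
  #0 SA[0]=18  'achhbdcd'
  #1 SA[1]=7  'aebhegbbcbcachhbdcd'
  #2 SA[2]=3  'ahgeaebhegbbcbcachhbdcd'
  #3 SA[3]=13  'bbcbcachhbdcd'
  #4 SA[4]=16  'bcachhbdcd'
  #5 SA[5]=14  'bcbcachhbdcd'
  #6 SA[6]=22  'bdcd'
  #7 SA[7]=9  'bhegbbcbcachhbdcd'
  #8 SA[8]=17  'cachhbdcd'
  #9 SA[9]=15  'cbcachhbdcd'
  #10 SA[10]=24  'cd'
  #11 SA[11]=19  'chhbdcd'
  #12 SA[12]=25  'd'
  #13 SA[13]=2  'dahgeaebhegbbcbcachhbdcd'
  #14 SA[14]=23  'dcd'
  #15 SA[15]=0  'dhdahgeaebhegbbcbcachhbdcd'
  #16 SA[16]=6  'eaebhegbbcbcachhbdcd'
  #17 SA[17]=8  'ebhegbbcbcachhbdcd'
  #18 SA[18]=11  'egbbcbcachhbdcd'
  #19 SA[19]=12  'gbbcbcachhbdcd'
  #20 SA[20]=5  'geaebhegbbcbcachhbdcd'
  #21 SA[21]=21  'hbdcd'
  #22 SA[22]=1  'hdahgeaebhegbbcbcachhbdcd'
  #23 SA[23]=10  'hegbbcbcachhbdcd'
  #24 SA[24]=4  'hgeaebhegbbcbcachhbdcd'
  #25 SA[25]=20  'hhbdcd'

SA = [18, 7, 3, 13, 16, 14, 22, 9, 17, 15, 24, 19, 25, 2, 23, 0, 6, 8, 11, 12, 5, 21, 1, 10, 4, 20]
i: (SA[i-1],SA[i]) lcp shared
  1: (18,7) 1 'a'
  2: (7,3) 1 'a'
  3: (3,13) 0 ''
  4: (13,16) 1 'b'
  5: (16,14) 2 'bc'
  6: (14,22) 1 'b'
  7: (22,9) 1 'b'
  8: (9,17) 0 ''
  9: (17,15) 1 'c'
  10: (15,24) 1 'c'
  11: (24,19) 1 'c'
  12: (19,25) 0 ''
  13: (25,2) 1 'd'
  14: (2,23) 1 'd'
  15: (23,0) 1 'd'
  16: (0,6) 0 ''
  17: (6,8) 1 'e'
  18: (8,11) 1 'e'
  19: (11,12) 0 ''
  20: (12,5) 1 'g'
  21: (5,21) 0 ''
  22: (21,1) 1 'h'
  23: (1,10) 1 'h'
  24: (10,4) 1 'h'
  25: (4,20) 1 'h'

[0, 1, 1, 0, 1, 2, 1, 1, 0, 1, 1, 1, 0, 1, 1, 1, 0, 1, 1, 0, 1, 0, 1, 1, 1, 1]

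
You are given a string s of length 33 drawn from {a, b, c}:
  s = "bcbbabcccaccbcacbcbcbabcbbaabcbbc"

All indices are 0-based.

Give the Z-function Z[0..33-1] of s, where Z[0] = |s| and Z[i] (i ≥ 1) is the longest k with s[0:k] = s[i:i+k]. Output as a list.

Z[0]=33
i=1: outside box; Z[1]=0
i=2: outside box; Z[2]=1 grow→box=[2,3)
i=3: outside box; Z[3]=1 grow→box=[3,4)
i=4: outside box; Z[4]=0
i=5: outside box; Z[5]=2 grow→box=[5,7)
i=6: min(r-i=1, Z[1]=0)=0; Z[6]=0
i=7: outside box; Z[7]=0
i=8: outside box; Z[8]=0
i=9: outside box; Z[9]=0
i=10: outside box; Z[10]=0
i=11: outside box; Z[11]=0
i=12: outside box; Z[12]=2 grow→box=[12,14)
i=13: min(r-i=1, Z[1]=0)=0; Z[13]=0
i=14: outside box; Z[14]=0
i=15: outside box; Z[15]=0
i=16: outside box; Z[16]=3 grow→box=[16,19)
i=17: min(r-i=2, Z[1]=0)=0; Z[17]=0
i=18: min(r-i=1, Z[2]=1)=1; Z[18]=3 grow→box=[18,21)
i=19: min(r-i=2, Z[1]=0)=0; Z[19]=0
i=20: min(r-i=1, Z[2]=1)=1; Z[20]=1
i=21: outside box; Z[21]=0
i=22: outside box; Z[22]=5 grow→box=[22,27)
i=23: min(r-i=4, Z[1]=0)=0; Z[23]=0
i=24: min(r-i=3, Z[2]=1)=1; Z[24]=1
i=25: min(r-i=2, Z[3]=1)=1; Z[25]=1
i=26: min(r-i=1, Z[4]=0)=0; Z[26]=0
i=27: outside box; Z[27]=0
i=28: outside box; Z[28]=4 grow→box=[28,32)
i=29: min(r-i=3, Z[1]=0)=0; Z[29]=0
i=30: min(r-i=2, Z[2]=1)=1; Z[30]=1
i=31: min(r-i=1, Z[3]=1)=1; Z[31]=2 grow→box=[31,33)
i=32: min(r-i=1, Z[1]=0)=0; Z[32]=0

[33, 0, 1, 1, 0, 2, 0, 0, 0, 0, 0, 0, 2, 0, 0, 0, 3, 0, 3, 0, 1, 0, 5, 0, 1, 1, 0, 0, 4, 0, 1, 2, 0]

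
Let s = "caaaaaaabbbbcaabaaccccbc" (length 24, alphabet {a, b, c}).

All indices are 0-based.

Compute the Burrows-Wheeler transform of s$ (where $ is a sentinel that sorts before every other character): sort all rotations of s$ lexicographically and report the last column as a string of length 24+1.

ccaaaacabaaaaabbcbb$bccca

rank  rotation                   last
    0  $caaaaaaabbbbcaabaaccccbc  c
    1  aaaaaaabbbbcaabaaccccbc$c  c
    2  aaaaaabbbbcaabaaccccbc$ca  a
    3  aaaaabbbbcaabaaccccbc$caa  a
    4  aaaabbbbcaabaaccccbc$caaa  a
    5  aaabbbbcaabaaccccbc$caaaa  a
    6  aabaaccccbc$caaaaaaabbbbc  c
    7  aabbbbcaabaaccccbc$caaaaa  a
    8  aaccccbc$caaaaaaabbbbcaab  b
    9  abaaccccbc$caaaaaaabbbbca  a
   10  abbbbcaabaaccccbc$caaaaaa  a
   11  accccbc$caaaaaaabbbbcaaba  a
   12  baaccccbc$caaaaaaabbbbcaa  a
   13  bbbbcaabaaccccbc$caaaaaaa  a
   14  bbbcaabaaccccbc$caaaaaaab  b
   15  bbcaabaaccccbc$caaaaaaabb  b
   16  bc$caaaaaaabbbbcaabaacccc  c
   17  bcaabaaccccbc$caaaaaaabbb  b
   18  c$caaaaaaabbbbcaabaaccccb  b
   19  caaaaaaabbbbcaabaaccccbc$  $
   20  caabaaccccbc$caaaaaaabbbb  b
   21  cbc$caaaaaaabbbbcaabaaccc  c
   22  ccbc$caaaaaaabbbbcaabaacc  c
   23  cccbc$caaaaaaabbbbcaabaac  c
   24  ccccbc$caaaaaaabbbbcaabaa  a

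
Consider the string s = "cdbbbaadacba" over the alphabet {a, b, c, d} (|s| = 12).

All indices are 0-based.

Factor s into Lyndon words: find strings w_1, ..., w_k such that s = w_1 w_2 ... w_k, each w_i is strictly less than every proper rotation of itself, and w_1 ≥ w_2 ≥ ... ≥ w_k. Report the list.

["cd", "b", "b", "b", "aadacb", "a"]

emit factor 1: 'cd' (i=0, period=2)
emit factor 2: 'b' (i=2, period=1)
emit factor 3: 'b' (i=3, period=1)
emit factor 4: 'b' (i=4, period=1)
emit factor 5: 'aadacb' (i=5, period=6)
emit factor 6: 'a' (i=11, period=1)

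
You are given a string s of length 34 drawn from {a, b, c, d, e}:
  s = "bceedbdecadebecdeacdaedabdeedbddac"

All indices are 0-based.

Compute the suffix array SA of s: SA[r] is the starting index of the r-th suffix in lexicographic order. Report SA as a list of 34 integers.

[23, 32, 17, 9, 20, 0, 29, 5, 24, 12, 33, 8, 18, 14, 1, 22, 31, 19, 28, 4, 30, 15, 10, 6, 25, 16, 11, 7, 13, 21, 27, 3, 26, 2]

sorted suffixes:
  #0 SA[0]=23  'abdeedbddac'
  #1 SA[1]=32  'ac'
  #2 SA[2]=17  'acdaedabdeedbddac'
  #3 SA[3]=9  'adebecdeacdaedabdeedbddac'
  #4 SA[4]=20  'aedabdeedbddac'
  #5 SA[5]=0  'bceedbdecadebecdeacdaedabdeedbddac'
  #6 SA[6]=29  'bddac'
  #7 SA[7]=5  'bdecadebecdeacdaedabdeedbddac'
  #8 SA[8]=24  'bdeedbddac'
  #9 SA[9]=12  'becdeacdaedabdeedbddac'
  #10 SA[10]=33  'c'
  #11 SA[11]=8  'cadebecdeacdaedabdeedbddac'
  #12 SA[12]=18  'cdaedabdeedbddac'
  #13 SA[13]=14  'cdeacdaedabdeedbddac'
  #14 SA[14]=1  'ceedbdecadebecdeacdaedabdeedbddac'
  #15 SA[15]=22  'dabdeedbddac'
  #16 SA[16]=31  'dac'
  #17 SA[17]=19  'daedabdeedbddac'
  #18 SA[18]=28  'dbddac'
  #19 SA[19]=4  'dbdecadebecdeacdaedabdeedbddac'
  #20 SA[20]=30  'ddac'
  #21 SA[21]=15  'deacdaedabdeedbddac'
  #22 SA[22]=10  'debecdeacdaedabdeedbddac'
  #23 SA[23]=6  'decadebecdeacdaedabdeedbddac'
  #24 SA[24]=25  'deedbddac'
  #25 SA[25]=16  'eacdaedabdeedbddac'
  #26 SA[26]=11  'ebecdeacdaedabdeedbddac'
  #27 SA[27]=7  'ecadebecdeacdaedabdeedbddac'
  #28 SA[28]=13  'ecdeacdaedabdeedbddac'
  #29 SA[29]=21  'edabdeedbddac'
  #30 SA[30]=27  'edbddac'
  #31 SA[31]=3  'edbdecadebecdeacdaedabdeedbddac'
  #32 SA[32]=26  'eedbddac'
  #33 SA[33]=2  'eedbdecadebecdeacdaedabdeedbddac'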